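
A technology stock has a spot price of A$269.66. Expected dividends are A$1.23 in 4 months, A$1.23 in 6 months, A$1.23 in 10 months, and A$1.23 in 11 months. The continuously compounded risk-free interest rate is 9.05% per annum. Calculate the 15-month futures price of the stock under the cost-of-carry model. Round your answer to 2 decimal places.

A$296.76

PV(dividends) I = 1.23·e^(−0.0905·4/12) + 1.23·e^(−0.0905·6/12) + 1.23·e^(−0.0905·10/12) + 1.23·e^(−0.0905·11/12)
I = 1.1934 + 1.1756 + 1.1406 + 1.1321 = 4.6417
F = (S − I)·e^(rT) = (269.66 − 4.6417) · e^(0.0905·15/12)
= 265.0183 · e^0.113125 = 265.0183 × 1.119772 = A$296.76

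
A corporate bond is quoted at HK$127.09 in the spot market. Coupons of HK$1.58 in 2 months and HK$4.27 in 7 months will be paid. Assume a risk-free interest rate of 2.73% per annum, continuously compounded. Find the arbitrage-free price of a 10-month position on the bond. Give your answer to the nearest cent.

HK$124.11

PV(coupons) I = 1.58·e^(−0.0273·2/12) + 4.27·e^(−0.0273·7/12)
I = 1.5728 + 4.2025 = 5.7753
F = (S − I)·e^(rT) = (127.09 − 5.7753) · e^(0.0273·10/12)
= 121.3147 · e^0.022750 = 121.3147 × 1.023011 = HK$124.11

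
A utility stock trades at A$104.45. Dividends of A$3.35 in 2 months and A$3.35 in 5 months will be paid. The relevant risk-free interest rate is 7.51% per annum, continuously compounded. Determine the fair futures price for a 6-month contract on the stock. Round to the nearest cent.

PV(dividends) I = 3.35·e^(−0.0751·2/12) + 3.35·e^(−0.0751·5/12)
I = 3.3083 + 3.2468 = 6.5551
F = (S − I)·e^(rT) = (104.45 − 6.5551) · e^(0.0751·6/12)
= 97.8949 · e^0.037550 = 97.8949 × 1.038264 = A$101.64

A$101.64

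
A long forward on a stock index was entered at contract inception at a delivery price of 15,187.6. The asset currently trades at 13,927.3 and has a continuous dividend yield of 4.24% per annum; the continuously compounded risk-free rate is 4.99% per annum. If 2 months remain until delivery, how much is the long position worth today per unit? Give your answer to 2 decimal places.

Current fair forward for the remaining 2 months: F = S·e^((r − q)·T), (r − q) = 0.0499 − 0.0424 = 0.0075
F = 13927.3 · e^(0.0075 × 2/12) = 13927.3 × 1.00125078 = 13944.7200
Value of long forward = (F − K)·e^(−rT) = (13944.7200 − 15187.6) · e^(−0.0499·2/12)
= -1242.8800 × 0.99171782 = -1232.59

-1232.59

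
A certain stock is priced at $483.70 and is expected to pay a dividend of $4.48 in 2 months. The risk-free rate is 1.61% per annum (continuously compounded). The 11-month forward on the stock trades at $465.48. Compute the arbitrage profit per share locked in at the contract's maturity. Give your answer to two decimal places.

$20.88 per share

PV(dividends) I = 4.48·e^(−0.0161·2/12) = 4.4680
Fair forward F* = (S − I)·e^(rT) = (483.70 − 4.4680)·e^0.014758 = 479.2320 × 1.014867 = 486.3567
Market $465.48 < fair 486.3567: forward underpriced → reverse cash-and-carry (short the stock, invest proceeds at r, pay the dividends, go long the forward).
Profit at T = |F_mkt − F*| = |465.48 − 486.3567| = $20.88 per share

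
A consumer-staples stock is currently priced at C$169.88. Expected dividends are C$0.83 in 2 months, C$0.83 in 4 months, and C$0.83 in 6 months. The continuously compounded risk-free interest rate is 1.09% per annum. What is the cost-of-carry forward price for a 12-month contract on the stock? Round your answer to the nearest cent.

PV(dividends) I = 0.83·e^(−0.0109·2/12) + 0.83·e^(−0.0109·4/12) + 0.83·e^(−0.0109·6/12)
I = 0.8285 + 0.8270 + 0.8255 = 2.4810
F = (S − I)·e^(rT) = (169.88 − 2.4810) · e^(0.0109·12/12)
= 167.3990 · e^0.010900 = 167.3990 × 1.010960 = C$169.23

C$169.23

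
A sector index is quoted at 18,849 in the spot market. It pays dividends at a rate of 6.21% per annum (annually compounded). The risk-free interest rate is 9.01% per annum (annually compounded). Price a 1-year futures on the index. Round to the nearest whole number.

F = S · (1+r)^T / (1+q)^T
= 18849 × 1.090100 / 1.062100 = 18849 × 1.026363
F = 19,346

19,346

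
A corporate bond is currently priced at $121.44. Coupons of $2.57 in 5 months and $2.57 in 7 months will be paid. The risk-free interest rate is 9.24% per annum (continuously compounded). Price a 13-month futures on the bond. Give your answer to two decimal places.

$128.80

PV(coupons) I = 2.57·e^(−0.0924·5/12) + 2.57·e^(−0.0924·7/12)
I = 2.4729 + 2.4351 = 4.9080
F = (S − I)·e^(rT) = (121.44 − 4.9080) · e^(0.0924·13/12)
= 116.5320 · e^0.100100 = 116.5320 × 1.105281 = $128.80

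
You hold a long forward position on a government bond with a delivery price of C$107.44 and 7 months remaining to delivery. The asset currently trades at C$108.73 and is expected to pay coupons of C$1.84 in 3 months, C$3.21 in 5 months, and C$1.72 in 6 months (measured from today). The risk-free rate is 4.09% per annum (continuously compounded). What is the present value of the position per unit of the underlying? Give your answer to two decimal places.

-C$2.84

PV(remaining coupons) I = 1.84·e^(−0.0409·3/12) + 3.21·e^(−0.0409·5/12) + 1.72·e^(−0.0409·6/12) = 6.6622
Current forward F = (S − I)·e^(rT) = (108.73 − 6.6622)·e^(0.0409·7/12) = 102.0678 × 1.024145 = 104.5322
Value (long) = (F − K)·e^(−rT) = (104.5322 − 107.44) × 0.976424 = -2.8392
Value = -C$2.84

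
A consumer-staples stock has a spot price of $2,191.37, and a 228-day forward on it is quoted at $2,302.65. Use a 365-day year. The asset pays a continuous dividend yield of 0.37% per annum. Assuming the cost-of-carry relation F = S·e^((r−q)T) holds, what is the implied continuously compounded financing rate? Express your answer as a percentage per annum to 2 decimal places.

8.30%

From F = S·e^((r−q)T): (r − q) = ln(F/S)/T
ln(2302.65/2191.37) = ln(1.050781) = 0.049534
(r − q) = 0.049534 / (228/365) = 0.079298
r = ln(F/S)/T + q = 0.079298 + 0.0037 = 0.082998
r = 8.30%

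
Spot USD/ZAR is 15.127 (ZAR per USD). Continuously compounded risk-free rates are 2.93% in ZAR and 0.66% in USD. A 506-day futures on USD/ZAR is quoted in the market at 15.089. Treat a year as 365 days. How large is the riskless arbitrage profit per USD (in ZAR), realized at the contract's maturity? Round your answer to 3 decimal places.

0.522 per USD (in ZAR)

Fair futures: F* = S·e^(carry·T), with carry = (r_ZAR − r_USD) = 0.0293 − 0.0066 = 0.0227
F* = 15.127 · e^(0.0227 × 506/365) = 15.127 · e^0.031469 = 15.127 × 1.031969 = 15.6106
Market 15.089 < fair 15.6106: forward underpriced → reverse cash-and-carry (short spot, go long the forward).
At maturity, profit = |F_mkt − F*| = |15.089 − 15.6106| = 0.522 per USD (in ZAR)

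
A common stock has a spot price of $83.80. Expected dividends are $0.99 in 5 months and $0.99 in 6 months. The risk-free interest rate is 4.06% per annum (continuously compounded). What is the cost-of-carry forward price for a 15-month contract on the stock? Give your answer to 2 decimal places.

PV(dividends) I = 0.99·e^(−0.0406·5/12) + 0.99·e^(−0.0406·6/12)
I = 0.9734 + 0.9701 = 1.9435
F = (S − I)·e^(rT) = (83.80 − 1.9435) · e^(0.0406·15/12)
= 81.8565 · e^0.050750 = 81.8565 × 1.052060 = $86.12

$86.12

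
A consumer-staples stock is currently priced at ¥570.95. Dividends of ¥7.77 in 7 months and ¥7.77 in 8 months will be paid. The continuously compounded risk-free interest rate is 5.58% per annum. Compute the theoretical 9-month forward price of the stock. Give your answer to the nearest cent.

PV(dividends) I = 7.77·e^(−0.0558·7/12) + 7.77·e^(−0.0558·8/12)
I = 7.5212 + 7.4863 = 15.0075
F = (S − I)·e^(rT) = (570.95 − 15.0075) · e^(0.0558·9/12)
= 555.9425 · e^0.041850 = 555.9425 × 1.042738 = ¥579.70

¥579.70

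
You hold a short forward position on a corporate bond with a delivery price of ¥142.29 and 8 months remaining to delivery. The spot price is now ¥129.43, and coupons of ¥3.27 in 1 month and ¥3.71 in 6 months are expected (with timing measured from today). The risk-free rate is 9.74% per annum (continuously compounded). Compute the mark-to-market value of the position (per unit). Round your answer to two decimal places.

¥10.69

PV(remaining coupons) I = 3.27·e^(−0.0974·1/12) + 3.71·e^(−0.0974·6/12) = 6.7772
Current forward F = (S − I)·e^(rT) = (129.43 − 6.7772)·e^(0.0974·8/12) = 122.6528 × 1.067088 = 130.8813
Value (long) = (F − K)·e^(−rT) = (130.8813 − 142.29) × 0.937130 = -10.6914
Short position value = −(long value) = ¥10.69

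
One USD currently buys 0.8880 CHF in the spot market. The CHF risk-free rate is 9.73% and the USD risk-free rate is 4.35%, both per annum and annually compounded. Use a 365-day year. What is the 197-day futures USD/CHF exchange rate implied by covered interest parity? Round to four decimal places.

By covered interest parity, F = S · (1+r_CHF)^T / (1+r_USD)^T
= 0.8880 × 1.051392 / 1.023248 = 0.8880 × 1.027505
F = 0.9124 CHF per USD

0.9124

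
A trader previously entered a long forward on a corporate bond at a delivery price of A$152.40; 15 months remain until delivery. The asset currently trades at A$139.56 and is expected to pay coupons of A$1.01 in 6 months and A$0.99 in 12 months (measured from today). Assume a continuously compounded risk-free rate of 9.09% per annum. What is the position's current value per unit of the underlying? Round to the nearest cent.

A$1.66

PV(remaining coupons) I = 1.01·e^(−0.0909·6/12) + 0.99·e^(−0.0909·12/12) = 1.8691
Current forward F = (S − I)·e^(rT) = (139.56 − 1.8691)·e^(0.0909·15/12) = 137.6909 × 1.120332 = 154.2595
Value (long) = (F − K)·e^(−rT) = (154.2595 − 152.40) × 0.892593 = 1.6598
Value = A$1.66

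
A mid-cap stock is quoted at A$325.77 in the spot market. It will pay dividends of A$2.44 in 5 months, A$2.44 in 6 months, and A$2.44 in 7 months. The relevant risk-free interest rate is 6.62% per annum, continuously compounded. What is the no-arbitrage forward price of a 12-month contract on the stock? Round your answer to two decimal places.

A$340.50

PV(dividends) I = 2.44·e^(−0.0662·5/12) + 2.44·e^(−0.0662·6/12) + 2.44·e^(−0.0662·7/12)
I = 2.3736 + 2.3606 + 2.3476 = 7.0818
F = (S − I)·e^(rT) = (325.77 − 7.0818) · e^(0.0662·12/12)
= 318.6882 · e^0.066200 = 318.6882 × 1.068440 = A$340.50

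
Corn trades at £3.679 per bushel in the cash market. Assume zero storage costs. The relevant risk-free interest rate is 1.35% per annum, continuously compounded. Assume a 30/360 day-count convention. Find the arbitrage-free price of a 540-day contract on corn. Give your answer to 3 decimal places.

F = S·e^(rT) = 3.679 · e^(0.0135 × 540/360) = 3.679 · e^0.020250
= 3.679 × 1.020456 = £3.754 per bushel

£3.754 per bushel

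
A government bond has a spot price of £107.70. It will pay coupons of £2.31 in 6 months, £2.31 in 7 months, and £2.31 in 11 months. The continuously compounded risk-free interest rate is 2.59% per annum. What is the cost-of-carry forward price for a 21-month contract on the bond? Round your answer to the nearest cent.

PV(coupons) I = 2.31·e^(−0.0259·6/12) + 2.31·e^(−0.0259·7/12) + 2.31·e^(−0.0259·11/12)
I = 2.2803 + 2.2754 + 2.2558 = 6.8115
F = (S − I)·e^(rT) = (107.70 − 6.8115) · e^(0.0259·21/12)
= 100.8885 · e^0.045325 = 100.8885 × 1.046368 = £105.57

£105.57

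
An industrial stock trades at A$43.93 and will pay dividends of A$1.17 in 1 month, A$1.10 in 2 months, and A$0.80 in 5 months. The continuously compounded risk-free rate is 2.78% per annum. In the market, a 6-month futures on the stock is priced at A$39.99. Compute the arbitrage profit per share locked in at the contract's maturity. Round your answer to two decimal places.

A$1.46 per share

PV(dividends) I = 1.17·e^(−0.0278·1/12) + 1.10·e^(−0.0278·2/12) + 0.80·e^(−0.0278·5/12) = 3.0530
Fair futures F* = (S − I)·e^(rT) = (43.93 − 3.0530)·e^0.013900 = 40.8770 × 1.013997 = 41.4492
Market A$39.99 < fair 41.4492: forward underpriced → reverse cash-and-carry (short the stock, invest proceeds at r, pay the dividends, go long the forward).
Profit at T = |F_mkt − F*| = |39.99 − 41.4492| = A$1.46 per share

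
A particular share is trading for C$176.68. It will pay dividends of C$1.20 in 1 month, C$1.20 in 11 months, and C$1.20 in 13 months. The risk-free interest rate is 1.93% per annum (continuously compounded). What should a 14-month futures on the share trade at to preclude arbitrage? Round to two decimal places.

C$177.07

PV(dividends) I = 1.20·e^(−0.0193·1/12) + 1.20·e^(−0.0193·11/12) + 1.20·e^(−0.0193·13/12)
I = 1.1981 + 1.1790 + 1.1752 = 3.5523
F = (S − I)·e^(rT) = (176.68 − 3.5523) · e^(0.0193·14/12)
= 173.1277 · e^0.022517 = 173.1277 × 1.022772 = C$177.07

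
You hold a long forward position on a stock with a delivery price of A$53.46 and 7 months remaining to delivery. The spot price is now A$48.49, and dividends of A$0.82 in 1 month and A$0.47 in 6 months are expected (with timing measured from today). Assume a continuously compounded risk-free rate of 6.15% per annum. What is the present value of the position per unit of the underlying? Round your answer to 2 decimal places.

-A$4.36

PV(remaining dividends) I = 0.82·e^(−0.0615·1/12) + 0.47·e^(−0.0615·6/12) = 1.2716
Current forward F = (S − I)·e^(rT) = (48.49 − 1.2716)·e^(0.0615·7/12) = 47.2184 × 1.036526 = 48.9431
Value (long) = (F − K)·e^(−rT) = (48.9431 − 53.46) × 0.964761 = -4.3577
Value = -A$4.36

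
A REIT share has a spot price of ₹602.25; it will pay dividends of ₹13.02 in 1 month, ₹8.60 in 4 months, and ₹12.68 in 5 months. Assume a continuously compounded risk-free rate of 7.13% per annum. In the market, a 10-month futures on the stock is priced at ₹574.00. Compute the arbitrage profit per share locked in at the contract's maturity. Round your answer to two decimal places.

₹29.41 per share

PV(dividends) I = 13.02·e^(−0.0713·1/12) + 8.60·e^(−0.0713·4/12) + 12.68·e^(−0.0713·5/12) = 33.6497
Fair futures F* = (S − I)·e^(rT) = (602.25 − 33.6497)·e^0.059417 = 568.6003 × 1.061218 = 603.4089
Market ₹574.00 < fair 603.4089: forward underpriced → reverse cash-and-carry (short the stock, invest proceeds at r, pay the dividends, go long the forward).
Profit at T = |F_mkt − F*| = |574.00 − 603.4089| = ₹29.41 per share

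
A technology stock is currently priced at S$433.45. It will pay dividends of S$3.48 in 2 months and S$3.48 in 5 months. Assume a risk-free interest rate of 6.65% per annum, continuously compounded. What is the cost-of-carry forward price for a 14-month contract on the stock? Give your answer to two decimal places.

S$461.04

PV(dividends) I = 3.48·e^(−0.0665·2/12) + 3.48·e^(−0.0665·5/12)
I = 3.4416 + 3.3849 = 6.8265
F = (S − I)·e^(rT) = (433.45 − 6.8265) · e^(0.0665·14/12)
= 426.6235 · e^0.077583 = 426.6235 × 1.080672 = S$461.04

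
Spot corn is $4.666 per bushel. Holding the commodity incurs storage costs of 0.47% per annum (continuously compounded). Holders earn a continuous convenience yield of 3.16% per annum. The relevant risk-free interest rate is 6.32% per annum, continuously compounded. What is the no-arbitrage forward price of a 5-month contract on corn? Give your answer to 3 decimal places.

$4.737 per bushel

Net carry = r + u − y = 0.0632 + 0.0047 − 0.0316 = 0.0363
F = S·e^((r+u−y)T) = 4.666 · e^(0.0363 × 5/12) = 4.666 · e^0.015125
= 4.666 × 1.015240 = $4.737 per bushel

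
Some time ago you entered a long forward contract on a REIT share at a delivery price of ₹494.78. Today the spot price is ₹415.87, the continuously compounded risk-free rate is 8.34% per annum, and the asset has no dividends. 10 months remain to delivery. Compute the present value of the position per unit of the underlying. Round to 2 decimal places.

Current fair forward for the remaining 10 months: F = S·e^(r·T), r = 0.0834
F = 415.87 · e^(0.0834 × 10/12) = 415.87 × 1.071972 = 445.8010
Value of long forward = (F − K)·e^(−rT) = (445.8010 − 494.78) · e^(−0.0834·10/12)
= -48.9790 × 0.932860 = -45.69

-₹45.69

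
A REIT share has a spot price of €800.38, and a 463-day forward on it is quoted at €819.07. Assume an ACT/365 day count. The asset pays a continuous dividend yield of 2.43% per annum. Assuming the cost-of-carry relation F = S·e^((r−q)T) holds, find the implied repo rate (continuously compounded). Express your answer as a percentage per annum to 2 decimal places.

4.25%

From F = S·e^((r−q)T): (r − q) = ln(F/S)/T
ln(819.07/800.38) = ln(1.023351) = 0.023083
(r − q) = 0.023083 / (463/365) = 0.018197
r = ln(F/S)/T + q = 0.018197 + 0.0243 = 0.042497
r = 4.25%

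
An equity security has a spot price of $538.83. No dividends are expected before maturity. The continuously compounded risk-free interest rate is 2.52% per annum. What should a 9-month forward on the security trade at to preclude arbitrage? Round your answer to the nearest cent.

F = S·e^(rT) = 538.83 · e^(0.0252 × 9/12)
= 538.83 · e^0.018900 = 538.83 × 1.019080
F = $549.11

$549.11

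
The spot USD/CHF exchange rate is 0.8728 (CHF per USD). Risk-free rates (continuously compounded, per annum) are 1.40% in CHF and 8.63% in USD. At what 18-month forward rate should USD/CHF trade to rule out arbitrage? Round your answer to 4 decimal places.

0.7831

F = S·e^((r_CHF − r_USD)T) = 0.8728 · e^((0.0140 − 0.0863) × 18/12)
= 0.8728 · e^-0.108450 = 0.8728 × 0.897224
F = 0.7831 CHF per USD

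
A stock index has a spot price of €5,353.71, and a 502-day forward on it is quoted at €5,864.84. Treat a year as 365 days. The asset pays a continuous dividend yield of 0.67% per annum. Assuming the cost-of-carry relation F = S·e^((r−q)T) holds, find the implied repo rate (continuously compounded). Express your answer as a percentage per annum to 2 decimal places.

From F = S·e^((r−q)T): (r − q) = ln(F/S)/T
ln(5864.84/5353.71) = ln(1.095472) = 0.091185
(r − q) = 0.091185 / (502/365) = 0.066300
r = ln(F/S)/T + q = 0.066300 + 0.0067 = 0.073000
r = 7.30%

7.30%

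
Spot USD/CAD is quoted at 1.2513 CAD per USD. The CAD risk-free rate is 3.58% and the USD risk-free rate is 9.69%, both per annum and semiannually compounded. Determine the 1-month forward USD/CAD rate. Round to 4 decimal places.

By covered interest parity, F = S · (1+r_CAD/2)^(2T) / (1+r_USD/2)^(2T)
= 1.2513 × 1.002961 / 1.007917 = 1.2513 × 0.995083
F = 1.2451 CAD per USD

1.2451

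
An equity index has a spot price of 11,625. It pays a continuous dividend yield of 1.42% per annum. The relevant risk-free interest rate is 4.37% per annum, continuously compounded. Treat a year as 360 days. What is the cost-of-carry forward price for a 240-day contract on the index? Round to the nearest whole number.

11,856

F = S·e^((r − q)T) = 11625 · e^((0.0437 − 0.0142) × 240/360)
= 11625 · e^0.019667 = 11625 × 1.019862
F = 11,856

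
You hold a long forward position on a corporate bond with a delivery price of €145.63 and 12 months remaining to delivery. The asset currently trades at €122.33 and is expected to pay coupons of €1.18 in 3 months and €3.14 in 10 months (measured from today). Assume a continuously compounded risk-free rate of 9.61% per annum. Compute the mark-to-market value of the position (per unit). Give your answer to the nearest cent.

-€14.01

PV(remaining coupons) I = 1.18·e^(−0.0961·3/12) + 3.14·e^(−0.0961·10/12) = 4.0503
Current forward F = (S − I)·e^(rT) = (122.33 − 4.0503)·e^(0.0961·12/12) = 118.2797 × 1.100869 = 130.2105
Value (long) = (F − K)·e^(−rT) = (130.2105 − 145.63) × 0.908373 = -14.0067
Value = -€14.01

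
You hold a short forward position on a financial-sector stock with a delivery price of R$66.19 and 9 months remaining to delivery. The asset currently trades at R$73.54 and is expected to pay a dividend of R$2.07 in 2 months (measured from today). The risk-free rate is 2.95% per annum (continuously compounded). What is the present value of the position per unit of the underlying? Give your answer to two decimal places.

-R$6.74

PV(remaining dividends) I = 2.07·e^(−0.0295·2/12) = 2.0598
Current forward F = (S − I)·e^(rT) = (73.54 − 2.0598)·e^(0.0295·9/12) = 71.4802 × 1.022372 = 73.0794
Value (long) = (F − K)·e^(−rT) = (73.0794 − 66.19) × 0.978118 = 6.7386
Short position value = −(long value) = -R$6.74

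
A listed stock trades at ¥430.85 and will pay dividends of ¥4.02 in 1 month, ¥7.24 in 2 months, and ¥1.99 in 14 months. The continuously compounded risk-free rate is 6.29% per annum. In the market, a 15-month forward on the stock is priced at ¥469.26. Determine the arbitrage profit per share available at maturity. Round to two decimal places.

PV(dividends) I = 4.02·e^(−0.0629·1/12) + 7.24·e^(−0.0629·2/12) + 1.99·e^(−0.0629·14/12) = 13.0127
Fair forward F* = (S − I)·e^(rT) = (430.85 − 13.0127)·e^0.078625 = 417.8373 × 1.081799 = 452.0160
Market ¥469.26 > fair 452.0160: forward overpriced → cash-and-carry (borrow at r, buy the stock and collect the dividends, short the forward).
Profit at T = |F_mkt − F*| = |469.26 − 452.0160| = ¥17.24 per share

¥17.24 per share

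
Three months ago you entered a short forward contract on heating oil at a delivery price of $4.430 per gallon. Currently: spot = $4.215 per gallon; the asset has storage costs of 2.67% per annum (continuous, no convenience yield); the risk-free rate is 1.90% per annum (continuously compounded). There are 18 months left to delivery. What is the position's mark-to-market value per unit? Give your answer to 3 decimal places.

-$0.082 per gallon

Current fair forward for the remaining 18 months: F = S·e^((r + u)·T), (r + u) = 0.0190 + 0.0267 = 0.0457
F = 4.215 · e^(0.0457 × 18/12) = 4.215 × 1.070954 = 4.5141
Value of long forward = (F − K)·e^(−rT) = (4.5141 − 4.430) · e^(−0.0190·18/12)
= 0.0841 × 0.971902 = 0.082
Short position value = −(long value) = -$0.082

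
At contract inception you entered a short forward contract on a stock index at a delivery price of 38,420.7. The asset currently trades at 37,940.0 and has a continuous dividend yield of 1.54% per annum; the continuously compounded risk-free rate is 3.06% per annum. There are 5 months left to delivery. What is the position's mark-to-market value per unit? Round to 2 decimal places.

Current fair forward for the remaining 5 months: F = S·e^((r − q)·T), (r − q) = 0.0306 − 0.0154 = 0.0152
F = 37940.0 · e^(0.0152 × 5/12) = 37940.0 × 1.00635343 = 38181.0491
Value of long forward = (F − K)·e^(−rT) = (38181.0491 − 38420.7) · e^(−0.0306·5/12)
= -239.6509 × 0.98733094 = -236.61
Short position value = −(long value) = 236.61

236.61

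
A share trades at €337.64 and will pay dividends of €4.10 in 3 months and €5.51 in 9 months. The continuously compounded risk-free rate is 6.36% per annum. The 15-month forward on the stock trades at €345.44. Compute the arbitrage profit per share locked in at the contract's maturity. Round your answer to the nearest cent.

PV(dividends) I = 4.10·e^(−0.0636·3/12) + 5.51·e^(−0.0636·9/12) = 9.2887
Fair forward F* = (S − I)·e^(rT) = (337.64 − 9.2887)·e^0.079500 = 328.3513 × 1.082746 = 355.5211
Market €345.44 < fair 355.5211: forward underpriced → reverse cash-and-carry (short the stock, invest proceeds at r, pay the dividends, go long the forward).
Profit at T = |F_mkt − F*| = |345.44 − 355.5211| = €10.08 per share

€10.08 per share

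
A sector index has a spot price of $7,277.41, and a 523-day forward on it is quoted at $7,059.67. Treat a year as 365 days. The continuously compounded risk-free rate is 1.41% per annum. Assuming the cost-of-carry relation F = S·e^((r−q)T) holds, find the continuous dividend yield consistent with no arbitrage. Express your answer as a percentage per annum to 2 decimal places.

3.53%

From F = S·e^((r−q)T): (r − q) = ln(F/S)/T
ln(7059.67/7277.41) = ln(0.970080) = -0.030377
(r − q) = -0.030377 / (523/365) = -0.021200
q = r − ln(F/S)/T = 0.0141 + 0.021200 = 0.035300
q = 3.53%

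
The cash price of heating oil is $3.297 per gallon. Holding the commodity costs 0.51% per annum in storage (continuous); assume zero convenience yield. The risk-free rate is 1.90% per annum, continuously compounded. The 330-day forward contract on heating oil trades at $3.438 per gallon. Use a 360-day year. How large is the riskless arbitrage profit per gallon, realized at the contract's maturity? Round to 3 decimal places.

$0.067 per gallon

Fair forward: F* = S·e^(carry·T), with carry = (r + u) = 0.0190 + 0.0051 = 0.0241
F* = 3.297 · e^(0.0241 × 330/360) = 3.297 · e^0.022092 = 3.297 × 1.022338 = $3.3706
Market $3.438 > fair $3.3706: forward overpriced → cash-and-carry (buy spot, short the forward).
At maturity, profit = |F_mkt − F*| = |3.438 − 3.3706| = $0.067 per gallon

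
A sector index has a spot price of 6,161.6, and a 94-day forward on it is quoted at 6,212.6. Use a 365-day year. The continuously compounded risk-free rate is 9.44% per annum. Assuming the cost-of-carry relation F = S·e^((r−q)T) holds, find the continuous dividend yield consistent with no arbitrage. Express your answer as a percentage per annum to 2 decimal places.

From F = S·e^((r−q)T): (r − q) = ln(F/S)/T
ln(6212.6/6161.6) = ln(1.008277) = 0.008243
(r − q) = 0.008243 / (94/365) = 0.032007
q = r − ln(F/S)/T = 0.0944 − 0.032007 = 0.062393
q = 6.24%

6.24%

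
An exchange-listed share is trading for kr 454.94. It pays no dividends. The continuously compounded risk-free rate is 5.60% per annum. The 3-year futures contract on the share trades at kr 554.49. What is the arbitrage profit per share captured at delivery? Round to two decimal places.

Fair futures: F* = S·e^(carry·T), with carry = r = 0.0560
F* = 454.94 · e^(0.0560 × 3) = 454.94 · e^0.168000 = 454.94 × 1.182937 = kr 538.1654
Market kr 554.49 > fair kr 538.1654: forward overpriced → cash-and-carry (buy spot, short the forward).
At maturity, profit = |F_mkt − F*| = |554.49 − 538.1654| = kr 16.32 per share

kr 16.32 per share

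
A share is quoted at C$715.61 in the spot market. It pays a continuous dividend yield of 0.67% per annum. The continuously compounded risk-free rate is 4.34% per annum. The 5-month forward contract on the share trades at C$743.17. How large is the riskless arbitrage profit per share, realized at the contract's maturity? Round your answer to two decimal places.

C$16.53 per share

Fair forward: F* = S·e^(carry·T), with carry = (r − q) = 0.0434 − 0.0067 = 0.0367
F* = 715.61 · e^(0.0367 × 5/12) = 715.61 · e^0.015292 = 715.61 × 1.015410 = C$726.6376
Market C$743.17 > fair C$726.6376: forward overpriced → cash-and-carry (buy spot, short the forward).
At maturity, profit = |F_mkt − F*| = |743.17 − 726.6376| = C$16.53 per share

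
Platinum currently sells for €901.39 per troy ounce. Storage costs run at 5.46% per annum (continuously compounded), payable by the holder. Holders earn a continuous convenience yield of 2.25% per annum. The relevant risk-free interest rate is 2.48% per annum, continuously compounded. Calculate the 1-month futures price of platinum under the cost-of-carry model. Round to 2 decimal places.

€905.67 per troy ounce

Net carry = r + u − y = 0.0248 + 0.0546 − 0.0225 = 0.0569
F = S·e^((r+u−y)T) = 901.39 · e^(0.0569 × 1/12) = 901.39 · e^0.004742
= 901.39 × 1.004753 = €905.67 per troy ounce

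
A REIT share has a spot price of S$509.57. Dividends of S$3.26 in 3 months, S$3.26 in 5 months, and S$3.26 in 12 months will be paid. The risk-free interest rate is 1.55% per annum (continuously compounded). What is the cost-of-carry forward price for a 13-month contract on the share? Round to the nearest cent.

PV(dividends) I = 3.26·e^(−0.0155·3/12) + 3.26·e^(−0.0155·5/12) + 3.26·e^(−0.0155·12/12)
I = 3.2474 + 3.2390 + 3.2099 = 9.6963
F = (S − I)·e^(rT) = (509.57 − 9.6963) · e^(0.0155·13/12)
= 499.8737 · e^0.016792 = 499.8737 × 1.016934 = S$508.34

S$508.34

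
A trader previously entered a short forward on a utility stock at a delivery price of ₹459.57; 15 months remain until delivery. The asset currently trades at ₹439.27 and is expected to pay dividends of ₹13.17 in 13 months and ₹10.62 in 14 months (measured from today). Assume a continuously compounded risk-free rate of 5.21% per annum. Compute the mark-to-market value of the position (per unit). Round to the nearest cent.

PV(remaining dividends) I = 13.17·e^(−0.0521·13/12) + 10.62·e^(−0.0521·14/12) = 22.4410
Current forward F = (S − I)·e^(rT) = (439.27 − 22.4410)·e^(0.0521·15/12) = 416.8290 × 1.067292 = 444.8783
Value (long) = (F − K)·e^(−rT) = (444.8783 − 459.57) × 0.936950 = -13.7654
Short position value = −(long value) = ₹13.77

₹13.77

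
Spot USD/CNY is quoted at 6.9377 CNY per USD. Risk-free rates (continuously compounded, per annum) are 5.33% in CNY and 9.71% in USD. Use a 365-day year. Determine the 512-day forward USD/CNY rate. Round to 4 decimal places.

F = S·e^((r_CNY − r_USD)T) = 6.9377 · e^((0.0533 − 0.0971) × 512/365)
= 6.9377 · e^-0.061440 = 6.9377 × 0.940409
F = 6.5243 CNY per USD

6.5243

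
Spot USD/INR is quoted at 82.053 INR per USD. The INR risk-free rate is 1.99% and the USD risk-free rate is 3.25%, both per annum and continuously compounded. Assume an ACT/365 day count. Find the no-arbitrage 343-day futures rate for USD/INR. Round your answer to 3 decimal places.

F = S·e^((r_INR − r_USD)T) = 82.053 · e^((0.0199 − 0.0325) × 343/365)
= 82.053 · e^-0.011841 = 82.053 × 0.988229
F = 81.087 INR per USD

81.087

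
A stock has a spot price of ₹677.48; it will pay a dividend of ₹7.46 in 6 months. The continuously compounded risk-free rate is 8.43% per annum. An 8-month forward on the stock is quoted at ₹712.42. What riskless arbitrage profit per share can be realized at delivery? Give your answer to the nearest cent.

₹3.34 per share

PV(dividends) I = 7.46·e^(−0.0843·6/12) = 7.1521
Fair forward F* = (S − I)·e^(rT) = (677.48 − 7.1521)·e^0.056200 = 670.3279 × 1.057809 = 709.0789
Market ₹712.42 > fair 709.0789: forward overpriced → cash-and-carry (borrow at r, buy the stock and collect the dividends, short the forward).
Profit at T = |F_mkt − F*| = |712.42 − 709.0789| = ₹3.34 per share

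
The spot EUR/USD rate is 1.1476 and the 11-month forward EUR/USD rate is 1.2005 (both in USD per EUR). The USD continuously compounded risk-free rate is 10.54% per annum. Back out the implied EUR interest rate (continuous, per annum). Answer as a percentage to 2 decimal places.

F = S·e^((r_USD − r_EUR)T) ⇒ r_EUR = r_USD − ln(F/S)/T
ln(1.2005/1.1476) = 0.045065; /(11/12) = 0.049162
r_EUR = 0.1054 − 0.049162 = 0.056238
r_EUR = 5.62%

5.62%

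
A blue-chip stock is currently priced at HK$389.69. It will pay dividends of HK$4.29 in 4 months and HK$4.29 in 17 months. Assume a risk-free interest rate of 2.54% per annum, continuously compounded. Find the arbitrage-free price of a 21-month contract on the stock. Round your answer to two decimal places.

PV(dividends) I = 4.29·e^(−0.0254·4/12) + 4.29·e^(−0.0254·17/12)
I = 4.2538 + 4.1384 = 8.3922
F = (S − I)·e^(rT) = (389.69 − 8.3922) · e^(0.0254·21/12)
= 381.2978 · e^0.044450 = 381.2978 × 1.045453 = HK$398.63

HK$398.63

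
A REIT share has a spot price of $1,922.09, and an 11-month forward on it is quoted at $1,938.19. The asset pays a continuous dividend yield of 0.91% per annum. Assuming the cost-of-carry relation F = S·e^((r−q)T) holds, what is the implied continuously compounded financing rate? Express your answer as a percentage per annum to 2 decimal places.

From F = S·e^((r−q)T): (r − q) = ln(F/S)/T
ln(1938.19/1922.09) = ln(1.008376) = 0.008341
(r − q) = 0.008341 / (11/12) = 0.009099
r = ln(F/S)/T + q = 0.009099 + 0.0091 = 0.018199
r = 1.82%

1.82%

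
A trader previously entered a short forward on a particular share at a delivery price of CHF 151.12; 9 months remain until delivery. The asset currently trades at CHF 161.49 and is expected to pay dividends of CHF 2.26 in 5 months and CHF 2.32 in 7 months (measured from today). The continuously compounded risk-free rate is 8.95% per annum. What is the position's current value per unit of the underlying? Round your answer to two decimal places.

-CHF 15.80

PV(remaining dividends) I = 2.26·e^(−0.0895·5/12) + 2.32·e^(−0.0895·7/12) = 4.3793
Current forward F = (S − I)·e^(rT) = (161.49 − 4.3793)·e^(0.0895·9/12) = 157.1107 × 1.069429 = 168.0187
Value (long) = (F − K)·e^(−rT) = (168.0187 − 151.12) × 0.935078 = 15.8016
Short position value = −(long value) = -CHF 15.80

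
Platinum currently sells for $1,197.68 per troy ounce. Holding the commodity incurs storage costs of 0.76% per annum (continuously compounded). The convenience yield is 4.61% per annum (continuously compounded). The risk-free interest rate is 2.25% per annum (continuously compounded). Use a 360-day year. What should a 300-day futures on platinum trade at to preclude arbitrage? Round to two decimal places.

$1,181.82 per troy ounce

Net carry = r + u − y = 0.0225 + 0.0076 − 0.0461 = -0.0160
F = S·e^((r+u−y)T) = 1197.68 · e^(-0.0160 × 300/360) = 1197.68 · e^-0.01333333
= 1197.68 × 0.98675517 = $1,181.82 per troy ounce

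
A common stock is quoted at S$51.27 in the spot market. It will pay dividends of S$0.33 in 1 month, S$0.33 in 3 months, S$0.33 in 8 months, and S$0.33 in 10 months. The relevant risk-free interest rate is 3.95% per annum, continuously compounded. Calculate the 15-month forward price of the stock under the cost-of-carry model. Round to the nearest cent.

PV(dividends) I = 0.33·e^(−0.0395·1/12) + 0.33·e^(−0.0395·3/12) + 0.33·e^(−0.0395·8/12) + 0.33·e^(−0.0395·10/12)
I = 0.3289 + 0.3268 + 0.3214 + 0.3193 = 1.2964
F = (S − I)·e^(rT) = (51.27 − 1.2964) · e^(0.0395·15/12)
= 49.9736 · e^0.049375 = 49.9736 × 1.050614 = S$52.50

S$52.50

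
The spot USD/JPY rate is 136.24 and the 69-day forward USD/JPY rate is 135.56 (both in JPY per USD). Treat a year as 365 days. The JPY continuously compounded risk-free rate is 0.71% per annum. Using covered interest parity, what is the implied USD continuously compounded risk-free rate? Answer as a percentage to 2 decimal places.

3.36%

F = S·e^((r_JPY − r_USD)T) ⇒ r_USD = r_JPY − ln(F/S)/T
ln(135.56/136.24) = -0.005004; /(69/365) = -0.026470
r_USD = 0.0071 + 0.026470 = 0.033570
r_USD = 3.36%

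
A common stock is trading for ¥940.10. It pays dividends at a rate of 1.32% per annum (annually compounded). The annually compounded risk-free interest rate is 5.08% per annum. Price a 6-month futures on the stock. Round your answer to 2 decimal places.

¥957.38

F = S · (1+r)^T / (1+q)^T
= 940.10 × 1.025085 / 1.006578 = 940.10 × 1.018386
F = ¥957.38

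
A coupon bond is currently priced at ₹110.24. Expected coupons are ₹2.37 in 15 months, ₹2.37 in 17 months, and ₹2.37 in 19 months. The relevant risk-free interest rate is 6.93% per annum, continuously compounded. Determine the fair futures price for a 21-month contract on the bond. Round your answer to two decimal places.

₹117.18

PV(coupons) I = 2.37·e^(−0.0693·15/12) + 2.37·e^(−0.0693·17/12) + 2.37·e^(−0.0693·19/12)
I = 2.1733 + 2.1484 + 2.1237 = 6.4454
F = (S − I)·e^(rT) = (110.24 − 6.4454) · e^(0.0693·21/12)
= 103.7946 · e^0.121275 = 103.7946 × 1.128935 = ₹117.18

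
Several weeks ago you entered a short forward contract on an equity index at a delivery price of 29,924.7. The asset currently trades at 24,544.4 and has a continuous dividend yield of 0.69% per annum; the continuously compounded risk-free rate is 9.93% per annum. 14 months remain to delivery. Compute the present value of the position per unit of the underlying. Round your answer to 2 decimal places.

2303.59

Current fair forward for the remaining 14 months: F = S·e^((r − q)·T), (r − q) = 0.0993 − 0.0069 = 0.0924
F = 24544.4 · e^(0.0924 × 14/12) = 24544.4 × 1.11382496 = 27338.1653
Value of long forward = (F − K)·e^(−rT) = (27338.1653 − 29924.7) · e^(−0.0993·14/12)
= -2586.5347 × 0.89060880 = -2303.59
Short position value = −(long value) = 2303.59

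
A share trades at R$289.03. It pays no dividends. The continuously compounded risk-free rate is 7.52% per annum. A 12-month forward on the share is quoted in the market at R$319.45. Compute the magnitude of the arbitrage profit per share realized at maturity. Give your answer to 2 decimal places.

Fair forward: F* = S·e^(carry·T), with carry = r = 0.0752
F* = 289.03 · e^(0.0752 × 12/12) = 289.03 · e^0.075200 = 289.03 × 1.078100 = R$311.6032
Market R$319.45 > fair R$311.6032: forward overpriced → cash-and-carry (buy spot, short the forward).
At maturity, profit = |F_mkt − F*| = |319.45 − 311.6032| = R$7.85 per share

R$7.85 per share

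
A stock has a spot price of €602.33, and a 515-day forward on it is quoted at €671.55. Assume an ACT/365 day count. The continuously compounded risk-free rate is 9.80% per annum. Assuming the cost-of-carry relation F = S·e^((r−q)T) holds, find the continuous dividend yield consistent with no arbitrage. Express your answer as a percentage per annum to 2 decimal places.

2.09%

From F = S·e^((r−q)T): (r − q) = ln(F/S)/T
ln(671.55/602.33) = ln(1.114920) = 0.108783
(r − q) = 0.108783 / (515/365) = 0.077099
q = r − ln(F/S)/T = 0.0980 − 0.077099 = 0.020901
q = 2.09%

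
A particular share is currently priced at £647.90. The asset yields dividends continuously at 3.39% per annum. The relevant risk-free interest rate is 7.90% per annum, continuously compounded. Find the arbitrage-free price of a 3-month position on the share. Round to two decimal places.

£655.25

F = S·e^((r − q)T) = 647.90 · e^((0.0790 − 0.0339) × 3/12)
= 647.90 · e^0.011275 = 647.90 × 1.011339
F = £655.25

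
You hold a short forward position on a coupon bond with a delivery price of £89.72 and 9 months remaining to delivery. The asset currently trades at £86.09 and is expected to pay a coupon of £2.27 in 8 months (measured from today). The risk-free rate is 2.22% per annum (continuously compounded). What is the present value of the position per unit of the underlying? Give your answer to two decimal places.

PV(remaining coupons) I = 2.27·e^(−0.0222·8/12) = 2.2367
Current forward F = (S − I)·e^(rT) = (86.09 − 2.2367)·e^(0.0222·9/12) = 83.8533 × 1.016789 = 85.2611
Value (long) = (F − K)·e^(−rT) = (85.2611 − 89.72) × 0.983488 = -4.3853
Short position value = −(long value) = £4.39

£4.39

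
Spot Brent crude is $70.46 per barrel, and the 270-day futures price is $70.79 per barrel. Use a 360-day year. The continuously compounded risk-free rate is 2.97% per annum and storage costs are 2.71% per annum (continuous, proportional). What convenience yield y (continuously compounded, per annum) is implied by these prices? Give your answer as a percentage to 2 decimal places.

5.06%

F = S·e^((r+u−y)T) ⇒ (r+u−y) = ln(F/S)/T
ln(70.79/70.46) = 0.004673; /T ⇒ 0.006231
y = r + u − ln(F/S)/T = 0.0297 + 0.0271 − 0.006231 = 0.050569
y = 5.06%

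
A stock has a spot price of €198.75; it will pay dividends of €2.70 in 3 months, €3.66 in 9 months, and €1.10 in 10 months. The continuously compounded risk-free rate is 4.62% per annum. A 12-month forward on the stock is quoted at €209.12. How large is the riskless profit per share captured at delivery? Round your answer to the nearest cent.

PV(dividends) I = 2.70·e^(−0.0462·3/12) + 3.66·e^(−0.0462·9/12) + 1.10·e^(−0.0462·10/12) = 7.2628
Fair forward F* = (S − I)·e^(rT) = (198.75 − 7.2628)·e^0.046200 = 191.4872 × 1.047284 = 200.5415
Market €209.12 > fair 200.5415: forward overpriced → cash-and-carry (borrow at r, buy the stock and collect the dividends, short the forward).
Profit at T = |F_mkt − F*| = |209.12 − 200.5415| = €8.58 per share

€8.58 per share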